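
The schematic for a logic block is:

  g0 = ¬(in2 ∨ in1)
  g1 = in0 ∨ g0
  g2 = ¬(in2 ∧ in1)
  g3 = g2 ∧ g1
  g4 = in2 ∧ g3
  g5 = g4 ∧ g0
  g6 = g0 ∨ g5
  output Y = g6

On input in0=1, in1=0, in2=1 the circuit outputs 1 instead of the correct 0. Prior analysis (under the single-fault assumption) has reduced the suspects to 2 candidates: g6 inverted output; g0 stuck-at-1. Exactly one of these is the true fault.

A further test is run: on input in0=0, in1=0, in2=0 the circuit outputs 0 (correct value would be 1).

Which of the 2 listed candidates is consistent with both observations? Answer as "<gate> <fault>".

Evaluate each candidate on input in0=0, in1=0, in2=0:
  g6 inverted output: g0=1, g1=1, g2=1, g3=1, g4=0, g5=0, g6=0 [inverted output] → 0 — matches
  g0 stuck-at-1: g0=1 [stuck-at-1], g1=1, g2=1, g3=1, g4=0, g5=0, g6=1 → 1 — eliminated
Only g6 inverted output reproduces the observed 0.

g6 inverted output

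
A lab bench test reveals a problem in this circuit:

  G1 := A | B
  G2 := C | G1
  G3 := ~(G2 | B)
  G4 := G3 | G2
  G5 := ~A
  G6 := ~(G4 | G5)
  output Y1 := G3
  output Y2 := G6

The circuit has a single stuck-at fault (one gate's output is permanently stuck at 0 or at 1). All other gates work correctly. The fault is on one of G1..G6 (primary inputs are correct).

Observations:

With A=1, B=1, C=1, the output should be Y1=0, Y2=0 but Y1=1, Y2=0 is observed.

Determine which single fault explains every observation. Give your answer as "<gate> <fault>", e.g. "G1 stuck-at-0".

G3 stuck-at-1

Fault-free values for test 1 (A=1, B=1, C=1): G1=1, G2=1, G3=0, G4=1, G5=0, G6=0, giving Y1=0, Y2=0. Observed Y1=1, Y2=0.
Test 1: faults giving observed Y1=1, Y2=0 are {G3 stuck-at-1}.
Only G3 stuck-at-1 is consistent with every test.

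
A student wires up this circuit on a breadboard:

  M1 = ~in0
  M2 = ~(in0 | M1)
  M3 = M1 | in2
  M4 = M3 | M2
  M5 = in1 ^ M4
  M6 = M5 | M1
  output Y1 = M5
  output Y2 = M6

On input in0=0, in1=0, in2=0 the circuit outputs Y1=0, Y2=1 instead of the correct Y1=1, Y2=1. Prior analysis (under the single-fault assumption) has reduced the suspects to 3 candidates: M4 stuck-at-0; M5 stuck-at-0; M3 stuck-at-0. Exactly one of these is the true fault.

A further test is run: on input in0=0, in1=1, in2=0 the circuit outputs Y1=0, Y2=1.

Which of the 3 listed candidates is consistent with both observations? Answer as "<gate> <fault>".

Evaluate each candidate on input in0=0, in1=1, in2=0:
  M4 stuck-at-0: M1=1, M2=0, M3=1, M4=0 [stuck-at-0], M5=1, M6=1 → Y1=1, Y2=1 — eliminated
  M5 stuck-at-0: M1=1, M2=0, M3=1, M4=1, M5=0 [stuck-at-0], M6=1 → Y1=0, Y2=1 — matches
  M3 stuck-at-0: M1=1, M2=0, M3=0 [stuck-at-0], M4=0, M5=1, M6=1 → Y1=1, Y2=1 — eliminated
Only M5 stuck-at-0 reproduces the observed Y1=0, Y2=1.

M5 stuck-at-0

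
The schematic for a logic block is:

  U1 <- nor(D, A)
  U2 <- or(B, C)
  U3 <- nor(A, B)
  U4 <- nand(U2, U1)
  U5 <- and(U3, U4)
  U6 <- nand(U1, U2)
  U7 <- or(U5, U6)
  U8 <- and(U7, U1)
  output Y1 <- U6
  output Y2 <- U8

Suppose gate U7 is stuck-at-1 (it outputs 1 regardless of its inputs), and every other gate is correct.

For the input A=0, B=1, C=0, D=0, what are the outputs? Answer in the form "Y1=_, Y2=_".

Propagate with U7 forced: U1=1, U2=1, U3=0, U4=0, U5=0, U6=0, U7=1 [stuck-at-1], U8=1.
So the outputs are Y1=0, Y2=1. (Without the fault they would be Y1=0, Y2=0.)

Y1=0, Y2=1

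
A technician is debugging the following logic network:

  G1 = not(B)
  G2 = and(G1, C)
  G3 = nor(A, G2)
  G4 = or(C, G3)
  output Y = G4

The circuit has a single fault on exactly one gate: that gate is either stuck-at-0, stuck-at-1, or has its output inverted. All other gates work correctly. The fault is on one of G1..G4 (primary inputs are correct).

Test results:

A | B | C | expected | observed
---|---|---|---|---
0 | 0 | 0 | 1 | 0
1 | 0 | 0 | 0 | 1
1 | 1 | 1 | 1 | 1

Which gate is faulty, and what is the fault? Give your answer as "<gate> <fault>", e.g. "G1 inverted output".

G3 inverted output

Fault-free values for test 1 (A=0, B=0, C=0): G1=1, G2=0, G3=1, G4=1, giving Y=1. Observed 0.
Test 1: faults giving observed 0 are {G2 stuck-at-1, G2 inverted output, G3 stuck-at-0, G3 inverted output, G4 stuck-at-0, G4 inverted output}.
Test 2 (A=1, B=0, C=0): fault-free G1=1, G2=0, G3=0, G4=0 → 0; observed 1. Eliminates G2 stuck-at-1, G2 inverted output, G3 stuck-at-0, G4 stuck-at-0.
Test 3 (A=1, B=1, C=1): fault-free G1=0, G2=0, G3=0, G4=1 → 1; observed 1. Eliminates G4 inverted output.
Only G3 inverted output is consistent with every test.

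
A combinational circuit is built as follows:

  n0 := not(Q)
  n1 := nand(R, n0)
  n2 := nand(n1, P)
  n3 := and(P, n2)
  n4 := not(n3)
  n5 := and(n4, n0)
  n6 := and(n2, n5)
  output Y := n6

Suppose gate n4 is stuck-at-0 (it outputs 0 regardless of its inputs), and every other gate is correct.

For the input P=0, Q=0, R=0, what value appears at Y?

Propagate with n4 forced: n0=1, n1=1, n2=1, n3=0, n4=0 [stuck-at-0], n5=0, n6=0.
So Y = 0. (Without the fault it would be 1.)

0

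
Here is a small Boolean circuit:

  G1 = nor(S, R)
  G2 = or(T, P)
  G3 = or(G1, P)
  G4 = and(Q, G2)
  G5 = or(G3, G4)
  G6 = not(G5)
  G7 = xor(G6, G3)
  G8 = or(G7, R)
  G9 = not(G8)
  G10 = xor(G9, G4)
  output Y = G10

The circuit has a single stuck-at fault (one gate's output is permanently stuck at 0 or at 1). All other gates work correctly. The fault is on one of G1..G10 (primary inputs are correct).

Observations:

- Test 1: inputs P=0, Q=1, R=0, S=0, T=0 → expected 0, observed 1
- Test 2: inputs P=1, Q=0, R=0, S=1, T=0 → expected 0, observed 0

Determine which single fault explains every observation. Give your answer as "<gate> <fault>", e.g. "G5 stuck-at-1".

Fault-free values for test 1 (P=0, Q=1, R=0, S=0, T=0): G1=1, G2=0, G3=1, G4=0, G5=1, G6=0, G7=1, G8=1, G9=0, G10=0, giving Y=0. Observed 1.
Test 1: faults giving observed 1 are {G2 stuck-at-1, G4 stuck-at-1, G5 stuck-at-0, G6 stuck-at-1, G7 stuck-at-0, G8 stuck-at-0, G9 stuck-at-1, G10 stuck-at-1}.
Test 2 (P=1, Q=0, R=0, S=1, T=0): fault-free G1=0, G2=1, G3=1, G4=0, G5=1, G6=0, G7=1, G8=1, G9=0, G10=0 → 0; observed 0. Eliminates G4 stuck-at-1, G5 stuck-at-0, G6 stuck-at-1, G7 stuck-at-0, G8 stuck-at-0, G9 stuck-at-1, G10 stuck-at-1.
Only G2 stuck-at-1 is consistent with every test.

G2 stuck-at-1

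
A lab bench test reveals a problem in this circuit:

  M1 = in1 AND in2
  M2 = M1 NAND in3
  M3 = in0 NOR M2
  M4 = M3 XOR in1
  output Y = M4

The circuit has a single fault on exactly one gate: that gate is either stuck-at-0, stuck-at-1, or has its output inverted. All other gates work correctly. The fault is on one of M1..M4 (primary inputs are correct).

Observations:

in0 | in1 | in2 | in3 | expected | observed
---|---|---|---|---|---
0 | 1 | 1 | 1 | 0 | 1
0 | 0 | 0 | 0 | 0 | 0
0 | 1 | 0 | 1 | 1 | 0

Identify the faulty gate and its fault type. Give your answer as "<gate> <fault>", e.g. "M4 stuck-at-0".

M1 inverted output

Fault-free values for test 1 (in0=0, in1=1, in2=1, in3=1): M1=1, M2=0, M3=1, M4=0, giving Y=0. Observed 1.
Test 1: faults giving observed 1 are {M1 stuck-at-0, M1 inverted output, M2 stuck-at-1, M2 inverted output, M3 stuck-at-0, M3 inverted output, M4 stuck-at-1, M4 inverted output}.
Test 2 (in0=0, in1=0, in2=0, in3=0): fault-free M1=0, M2=1, M3=0, M4=0 → 0; observed 0. Eliminates M2 inverted output, M3 inverted output, M4 stuck-at-1, M4 inverted output.
Test 3 (in0=0, in1=1, in2=0, in3=1): fault-free M1=0, M2=1, M3=0, M4=1 → 1; observed 0. Eliminates M1 stuck-at-0, M2 stuck-at-1, M3 stuck-at-0.
Only M1 inverted output is consistent with every test.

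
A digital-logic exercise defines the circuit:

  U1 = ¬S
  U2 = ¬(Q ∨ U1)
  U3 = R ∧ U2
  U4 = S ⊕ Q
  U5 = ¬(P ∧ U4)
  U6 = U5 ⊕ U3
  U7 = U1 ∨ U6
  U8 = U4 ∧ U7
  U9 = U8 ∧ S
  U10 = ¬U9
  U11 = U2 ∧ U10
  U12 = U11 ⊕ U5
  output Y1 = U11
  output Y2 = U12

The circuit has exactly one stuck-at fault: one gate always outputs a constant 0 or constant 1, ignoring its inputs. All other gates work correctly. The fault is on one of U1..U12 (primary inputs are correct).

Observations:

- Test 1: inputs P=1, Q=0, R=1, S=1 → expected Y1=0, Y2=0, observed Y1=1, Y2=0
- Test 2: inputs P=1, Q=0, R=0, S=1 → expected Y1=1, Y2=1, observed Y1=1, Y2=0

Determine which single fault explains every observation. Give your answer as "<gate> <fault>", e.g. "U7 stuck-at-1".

U4 stuck-at-0

Fault-free values for test 1 (P=1, Q=0, R=1, S=1): U1=0, U2=1, U3=1, U4=1, U5=0, U6=1, U7=1, U8=1, U9=1, U10=0, U11=0, U12=0, giving Y1=0, Y2=0. Observed Y1=1, Y2=0.
Test 1: faults giving observed Y1=1, Y2=0 are {U4 stuck-at-0, U5 stuck-at-1}.
Test 2 (P=1, Q=0, R=0, S=1): fault-free U1=0, U2=1, U3=0, U4=1, U5=0, U6=0, U7=0, U8=0, U9=0, U10=1, U11=1, U12=1 → Y1=1, Y2=1; observed Y1=1, Y2=0. Eliminates U5 stuck-at-1.
Only U4 stuck-at-0 is consistent with every test.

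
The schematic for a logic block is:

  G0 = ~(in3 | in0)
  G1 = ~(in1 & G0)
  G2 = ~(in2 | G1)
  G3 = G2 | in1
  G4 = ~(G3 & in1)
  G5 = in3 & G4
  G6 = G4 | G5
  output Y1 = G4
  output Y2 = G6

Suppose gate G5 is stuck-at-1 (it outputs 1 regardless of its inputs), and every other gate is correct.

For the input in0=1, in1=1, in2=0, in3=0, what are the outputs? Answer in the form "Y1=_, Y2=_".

Propagate with G5 forced: G0=0, G1=1, G2=0, G3=1, G4=0, G5=1 [stuck-at-1], G6=1.
So the outputs are Y1=0, Y2=1. (Without the fault they would be Y1=0, Y2=0.)

Y1=0, Y2=1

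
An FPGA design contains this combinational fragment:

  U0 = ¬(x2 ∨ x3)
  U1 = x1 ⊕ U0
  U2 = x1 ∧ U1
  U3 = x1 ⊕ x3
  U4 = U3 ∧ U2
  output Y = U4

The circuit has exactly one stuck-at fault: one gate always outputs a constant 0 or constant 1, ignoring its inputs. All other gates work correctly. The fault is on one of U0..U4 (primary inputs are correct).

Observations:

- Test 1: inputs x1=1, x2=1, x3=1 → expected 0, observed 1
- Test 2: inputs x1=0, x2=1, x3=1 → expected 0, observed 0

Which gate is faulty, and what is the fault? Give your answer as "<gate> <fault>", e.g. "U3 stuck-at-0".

U3 stuck-at-1

Fault-free values for test 1 (x1=1, x2=1, x3=1): U0=0, U1=1, U2=1, U3=0, U4=0, giving Y=0. Observed 1.
Test 1: faults giving observed 1 are {U3 stuck-at-1, U4 stuck-at-1}.
Test 2 (x1=0, x2=1, x3=1): fault-free U0=0, U1=0, U2=0, U3=1, U4=0 → 0; observed 0. Eliminates U4 stuck-at-1.
Only U3 stuck-at-1 is consistent with every test.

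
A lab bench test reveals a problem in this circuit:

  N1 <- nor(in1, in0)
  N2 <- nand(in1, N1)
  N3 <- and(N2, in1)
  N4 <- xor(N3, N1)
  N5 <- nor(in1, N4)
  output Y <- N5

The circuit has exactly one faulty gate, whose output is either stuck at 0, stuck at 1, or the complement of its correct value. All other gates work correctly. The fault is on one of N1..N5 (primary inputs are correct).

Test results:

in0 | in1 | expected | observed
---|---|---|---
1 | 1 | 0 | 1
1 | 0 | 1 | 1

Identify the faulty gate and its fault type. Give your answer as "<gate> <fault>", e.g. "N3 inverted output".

Fault-free values for test 1 (in0=1, in1=1): N1=0, N2=1, N3=1, N4=1, N5=0, giving Y=0. Observed 1.
Test 1: faults giving observed 1 are {N5 stuck-at-1, N5 inverted output}.
Test 2 (in0=1, in1=0): fault-free N1=0, N2=1, N3=0, N4=0, N5=1 → 1; observed 1. Eliminates N5 inverted output.
Only N5 stuck-at-1 is consistent with every test.

N5 stuck-at-1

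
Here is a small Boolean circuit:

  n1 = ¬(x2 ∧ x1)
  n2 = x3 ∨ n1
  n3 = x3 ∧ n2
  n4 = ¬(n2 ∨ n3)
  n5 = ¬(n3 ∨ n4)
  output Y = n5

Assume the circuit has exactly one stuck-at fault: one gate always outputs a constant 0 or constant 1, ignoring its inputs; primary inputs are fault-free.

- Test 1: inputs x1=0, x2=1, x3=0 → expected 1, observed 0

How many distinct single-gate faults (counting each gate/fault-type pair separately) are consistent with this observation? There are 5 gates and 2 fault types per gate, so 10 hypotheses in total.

5

Fault-free: n1=1, n2=1, n3=0, n4=0, n5=1 → 1. Observed 0.
  n1 stuck-at-0: output 0 ✓
  n1 stuck-at-1: output 1 ✗
  n2 stuck-at-0: output 0 ✓
  n2 stuck-at-1: output 1 ✗
  n3 stuck-at-0: output 1 ✗
  n3 stuck-at-1: output 0 ✓
  n4 stuck-at-0: output 1 ✗
  n4 stuck-at-1: output 0 ✓
  n5 stuck-at-0: output 0 ✓
  n5 stuck-at-1: output 1 ✗
Consistent faults: {n1 stuck-at-0, n2 stuck-at-0, n3 stuck-at-1, n4 stuck-at-1, n5 stuck-at-0} — 5 in all.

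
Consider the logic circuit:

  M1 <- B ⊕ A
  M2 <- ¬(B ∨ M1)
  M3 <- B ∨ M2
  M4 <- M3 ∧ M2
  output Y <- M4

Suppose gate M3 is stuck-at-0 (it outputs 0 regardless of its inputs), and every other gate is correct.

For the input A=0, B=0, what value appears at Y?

Propagate with M3 forced: M1=0, M2=1, M3=0 [stuck-at-0], M4=0.
So Y = 0. (Without the fault it would be 1.)

0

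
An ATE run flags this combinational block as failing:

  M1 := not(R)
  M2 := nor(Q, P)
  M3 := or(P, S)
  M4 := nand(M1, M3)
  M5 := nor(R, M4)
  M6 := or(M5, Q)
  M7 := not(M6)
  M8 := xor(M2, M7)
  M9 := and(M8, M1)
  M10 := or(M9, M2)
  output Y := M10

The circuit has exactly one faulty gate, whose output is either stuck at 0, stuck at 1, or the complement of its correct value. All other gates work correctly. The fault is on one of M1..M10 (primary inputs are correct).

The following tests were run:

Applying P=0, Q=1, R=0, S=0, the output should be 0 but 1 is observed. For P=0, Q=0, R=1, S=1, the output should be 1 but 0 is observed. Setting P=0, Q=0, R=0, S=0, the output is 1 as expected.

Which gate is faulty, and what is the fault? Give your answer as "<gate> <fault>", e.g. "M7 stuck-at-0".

Fault-free values for test 1 (P=0, Q=1, R=0, S=0): M1=1, M2=0, M3=0, M4=1, M5=0, M6=1, M7=0, M8=0, M9=0, M10=0, giving Y=0. Observed 1.
Test 1: faults giving observed 1 are {M2 stuck-at-1, M2 inverted output, M6 stuck-at-0, M6 inverted output, M7 stuck-at-1, M7 inverted output, M8 stuck-at-1, M8 inverted output, M9 stuck-at-1, M9 inverted output, M10 stuck-at-1, M10 inverted output}.
Test 2 (P=0, Q=0, R=1, S=1): fault-free M1=0, M2=1, M3=1, M4=1, M5=0, M6=0, M7=1, M8=0, M9=0, M10=1 → 1; observed 0. Eliminates M2 stuck-at-1, M6 stuck-at-0, M6 inverted output, M7 stuck-at-1, M7 inverted output, M8 stuck-at-1, M8 inverted output, M9 stuck-at-1, M9 inverted output, M10 stuck-at-1.
Test 3 (P=0, Q=0, R=0, S=0): fault-free M1=1, M2=1, M3=0, M4=1, M5=0, M6=0, M7=1, M8=0, M9=0, M10=1 → 1; observed 1. Eliminates M10 inverted output.
Only M2 inverted output is consistent with every test.

M2 inverted output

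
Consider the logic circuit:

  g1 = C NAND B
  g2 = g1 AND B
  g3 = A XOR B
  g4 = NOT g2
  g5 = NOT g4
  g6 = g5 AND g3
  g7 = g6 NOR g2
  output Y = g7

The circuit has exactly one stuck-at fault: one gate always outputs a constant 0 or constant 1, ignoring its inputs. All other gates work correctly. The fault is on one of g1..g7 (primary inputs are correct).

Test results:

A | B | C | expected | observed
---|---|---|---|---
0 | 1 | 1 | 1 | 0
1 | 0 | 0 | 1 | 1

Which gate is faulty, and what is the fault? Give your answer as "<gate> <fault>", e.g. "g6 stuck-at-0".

g1 stuck-at-1

Fault-free values for test 1 (A=0, B=1, C=1): g1=0, g2=0, g3=1, g4=1, g5=0, g6=0, g7=1, giving Y=1. Observed 0.
Test 1: faults giving observed 0 are {g1 stuck-at-1, g2 stuck-at-1, g4 stuck-at-0, g5 stuck-at-1, g6 stuck-at-1, g7 stuck-at-0}.
Test 2 (A=1, B=0, C=0): fault-free g1=1, g2=0, g3=1, g4=1, g5=0, g6=0, g7=1 → 1; observed 1. Eliminates g2 stuck-at-1, g4 stuck-at-0, g5 stuck-at-1, g6 stuck-at-1, g7 stuck-at-0.
Only g1 stuck-at-1 is consistent with every test.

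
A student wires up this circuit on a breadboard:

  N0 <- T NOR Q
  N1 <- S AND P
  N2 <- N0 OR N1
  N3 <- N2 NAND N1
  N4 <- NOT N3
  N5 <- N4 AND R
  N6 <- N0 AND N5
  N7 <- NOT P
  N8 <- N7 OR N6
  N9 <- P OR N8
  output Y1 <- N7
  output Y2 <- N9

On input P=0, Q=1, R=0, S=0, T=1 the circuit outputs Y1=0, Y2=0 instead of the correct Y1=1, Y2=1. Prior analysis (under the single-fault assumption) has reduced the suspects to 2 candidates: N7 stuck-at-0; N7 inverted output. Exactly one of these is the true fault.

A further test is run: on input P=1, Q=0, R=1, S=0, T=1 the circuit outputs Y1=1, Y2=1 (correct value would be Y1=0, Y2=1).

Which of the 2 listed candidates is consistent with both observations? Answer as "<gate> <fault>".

N7 inverted output

Evaluate each candidate on input P=1, Q=0, R=1, S=0, T=1:
  N7 stuck-at-0: N0=0, N1=0, N2=0, N3=1, N4=0, N5=0, N6=0, N7=0 [stuck-at-0], N8=0, N9=1 → Y1=0, Y2=1 — eliminated
  N7 inverted output: N0=0, N1=0, N2=0, N3=1, N4=0, N5=0, N6=0, N7=1 [inverted output], N8=1, N9=1 → Y1=1, Y2=1 — matches
Only N7 inverted output reproduces the observed Y1=1, Y2=1.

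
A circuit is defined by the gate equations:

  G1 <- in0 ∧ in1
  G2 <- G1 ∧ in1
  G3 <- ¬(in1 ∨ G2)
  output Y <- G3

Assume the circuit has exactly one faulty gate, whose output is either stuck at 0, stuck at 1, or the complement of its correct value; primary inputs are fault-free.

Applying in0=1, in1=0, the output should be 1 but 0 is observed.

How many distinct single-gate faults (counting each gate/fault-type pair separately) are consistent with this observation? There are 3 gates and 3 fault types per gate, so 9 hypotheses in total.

4

Fault-free: G1=0, G2=0, G3=1 → 1. Observed 0.
  G1 stuck-at-0: output 1 ✗
  G1 stuck-at-1: output 1 ✗
  G1 inverted output: output 1 ✗
  G2 stuck-at-0: output 1 ✗
  G2 stuck-at-1: output 0 ✓
  G2 inverted output: output 0 ✓
  G3 stuck-at-0: output 0 ✓
  G3 stuck-at-1: output 1 ✗
  G3 inverted output: output 0 ✓
Consistent faults: {G2 stuck-at-1, G2 inverted output, G3 stuck-at-0, G3 inverted output} — 4 in all.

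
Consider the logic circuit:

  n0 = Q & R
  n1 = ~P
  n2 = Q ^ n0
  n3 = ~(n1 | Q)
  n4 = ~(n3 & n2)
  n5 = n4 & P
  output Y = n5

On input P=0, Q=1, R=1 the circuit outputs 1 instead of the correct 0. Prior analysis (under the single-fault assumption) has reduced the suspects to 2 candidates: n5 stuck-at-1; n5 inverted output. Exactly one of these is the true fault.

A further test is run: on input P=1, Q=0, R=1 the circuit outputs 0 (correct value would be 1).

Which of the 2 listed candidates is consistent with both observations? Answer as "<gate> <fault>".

n5 inverted output

Evaluate each candidate on input P=1, Q=0, R=1:
  n5 stuck-at-1: n0=0, n1=0, n2=0, n3=1, n4=1, n5=1 [stuck-at-1] → 1 — eliminated
  n5 inverted output: n0=0, n1=0, n2=0, n3=1, n4=1, n5=0 [inverted output] → 0 — matches
Only n5 inverted output reproduces the observed 0.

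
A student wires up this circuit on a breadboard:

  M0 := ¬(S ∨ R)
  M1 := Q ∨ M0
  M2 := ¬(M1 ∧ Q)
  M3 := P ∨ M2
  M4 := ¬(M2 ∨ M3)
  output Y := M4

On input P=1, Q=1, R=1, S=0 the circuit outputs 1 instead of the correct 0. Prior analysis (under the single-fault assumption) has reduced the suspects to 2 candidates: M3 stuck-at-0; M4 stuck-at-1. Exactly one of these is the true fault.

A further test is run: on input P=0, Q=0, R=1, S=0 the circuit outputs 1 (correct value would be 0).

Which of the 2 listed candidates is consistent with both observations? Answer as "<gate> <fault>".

Evaluate each candidate on input P=0, Q=0, R=1, S=0:
  M3 stuck-at-0: M0=0, M1=0, M2=1, M3=0 [stuck-at-0], M4=0 → 0 — eliminated
  M4 stuck-at-1: M0=0, M1=0, M2=1, M3=1, M4=1 [stuck-at-1] → 1 — matches
Only M4 stuck-at-1 reproduces the observed 1.

M4 stuck-at-1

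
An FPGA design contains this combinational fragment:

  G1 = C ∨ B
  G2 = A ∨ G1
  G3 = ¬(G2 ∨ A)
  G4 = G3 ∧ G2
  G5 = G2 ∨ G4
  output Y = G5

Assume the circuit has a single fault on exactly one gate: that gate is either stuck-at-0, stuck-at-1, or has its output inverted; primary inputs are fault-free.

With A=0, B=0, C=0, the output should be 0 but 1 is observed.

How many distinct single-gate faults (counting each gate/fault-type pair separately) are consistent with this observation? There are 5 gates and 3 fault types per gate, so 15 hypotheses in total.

Fault-free: G1=0, G2=0, G3=1, G4=0, G5=0 → 0. Observed 1.
  G1: stuck-at-1, inverted output ✓; others ✗
  G2: stuck-at-1, inverted output ✓; others ✗
  G3: none of the 3 fault types match ✗
  G4: stuck-at-1, inverted output ✓; others ✗
  G5: stuck-at-1, inverted output ✓; others ✗
Consistent faults: {G1 stuck-at-1, G1 inverted output, G2 stuck-at-1, G2 inverted output, G4 stuck-at-1, G4 inverted output, G5 stuck-at-1, G5 inverted output} — 8 in all.

8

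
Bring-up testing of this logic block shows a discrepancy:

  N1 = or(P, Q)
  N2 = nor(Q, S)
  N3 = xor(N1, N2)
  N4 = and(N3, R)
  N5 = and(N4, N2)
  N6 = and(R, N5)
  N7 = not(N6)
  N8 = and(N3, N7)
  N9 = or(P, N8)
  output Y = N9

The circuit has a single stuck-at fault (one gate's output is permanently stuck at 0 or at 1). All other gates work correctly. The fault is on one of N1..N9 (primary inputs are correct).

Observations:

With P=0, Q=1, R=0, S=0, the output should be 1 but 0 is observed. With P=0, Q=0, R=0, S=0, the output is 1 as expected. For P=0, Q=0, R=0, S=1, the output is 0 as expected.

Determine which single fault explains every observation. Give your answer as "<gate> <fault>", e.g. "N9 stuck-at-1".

N1 stuck-at-0

Fault-free values for test 1 (P=0, Q=1, R=0, S=0): N1=1, N2=0, N3=1, N4=0, N5=0, N6=0, N7=1, N8=1, N9=1, giving Y=1. Observed 0.
Test 1: faults giving observed 0 are {N1 stuck-at-0, N2 stuck-at-1, N3 stuck-at-0, N6 stuck-at-1, N7 stuck-at-0, N8 stuck-at-0, N9 stuck-at-0}.
Test 2 (P=0, Q=0, R=0, S=0): fault-free N1=0, N2=1, N3=1, N4=0, N5=0, N6=0, N7=1, N8=1, N9=1 → 1; observed 1. Eliminates N3 stuck-at-0, N6 stuck-at-1, N7 stuck-at-0, N8 stuck-at-0, N9 stuck-at-0.
Test 3 (P=0, Q=0, R=0, S=1): fault-free N1=0, N2=0, N3=0, N4=0, N5=0, N6=0, N7=1, N8=0, N9=0 → 0; observed 0. Eliminates N2 stuck-at-1.
Only N1 stuck-at-0 is consistent with every test.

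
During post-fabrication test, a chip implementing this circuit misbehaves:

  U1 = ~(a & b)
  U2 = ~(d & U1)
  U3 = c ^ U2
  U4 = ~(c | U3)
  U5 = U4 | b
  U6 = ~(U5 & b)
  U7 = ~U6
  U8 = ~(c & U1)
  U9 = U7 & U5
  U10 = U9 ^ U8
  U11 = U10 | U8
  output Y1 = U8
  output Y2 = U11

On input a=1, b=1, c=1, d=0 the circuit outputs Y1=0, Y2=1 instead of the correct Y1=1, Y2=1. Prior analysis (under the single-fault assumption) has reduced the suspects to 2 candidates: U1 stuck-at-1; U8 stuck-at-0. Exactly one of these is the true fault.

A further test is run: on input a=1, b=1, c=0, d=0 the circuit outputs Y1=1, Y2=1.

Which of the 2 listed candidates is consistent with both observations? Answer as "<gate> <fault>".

U1 stuck-at-1

Evaluate each candidate on input a=1, b=1, c=0, d=0:
  U1 stuck-at-1: U1=1 [stuck-at-1], U2=1, U3=1, U4=0, U5=1, U6=0, U7=1, U8=1, U9=1, U10=0, U11=1 → Y1=1, Y2=1 — matches
  U8 stuck-at-0: U1=0, U2=1, U3=1, U4=0, U5=1, U6=0, U7=1, U8=0 [stuck-at-0], U9=1, U10=1, U11=1 → Y1=0, Y2=1 — eliminated
Only U1 stuck-at-1 reproduces the observed Y1=1, Y2=1.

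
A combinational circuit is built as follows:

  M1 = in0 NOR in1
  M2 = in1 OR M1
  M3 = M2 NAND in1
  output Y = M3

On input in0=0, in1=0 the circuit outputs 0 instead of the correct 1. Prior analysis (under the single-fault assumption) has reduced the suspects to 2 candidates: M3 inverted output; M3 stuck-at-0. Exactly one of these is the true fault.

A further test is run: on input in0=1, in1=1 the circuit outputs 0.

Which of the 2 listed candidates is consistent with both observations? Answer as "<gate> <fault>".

M3 stuck-at-0

Evaluate each candidate on input in0=1, in1=1:
  M3 inverted output: M1=0, M2=1, M3=1 [inverted output] → 1 — eliminated
  M3 stuck-at-0: M1=0, M2=1, M3=0 [stuck-at-0] → 0 — matches
Only M3 stuck-at-0 reproduces the observed 0.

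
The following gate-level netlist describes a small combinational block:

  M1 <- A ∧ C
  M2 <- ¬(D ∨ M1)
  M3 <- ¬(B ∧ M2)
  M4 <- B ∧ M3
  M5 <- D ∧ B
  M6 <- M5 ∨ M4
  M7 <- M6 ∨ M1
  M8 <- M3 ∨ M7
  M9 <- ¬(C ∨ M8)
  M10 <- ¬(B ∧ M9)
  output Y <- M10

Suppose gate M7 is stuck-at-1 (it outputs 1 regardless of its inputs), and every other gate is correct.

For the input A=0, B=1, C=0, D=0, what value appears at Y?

Propagate with M7 forced: M1=0, M2=1, M3=0, M4=0, M5=0, M6=0, M7=1 [stuck-at-1], M8=1, M9=0, M10=1.
So Y = 1. (Without the fault it would be 0.)

1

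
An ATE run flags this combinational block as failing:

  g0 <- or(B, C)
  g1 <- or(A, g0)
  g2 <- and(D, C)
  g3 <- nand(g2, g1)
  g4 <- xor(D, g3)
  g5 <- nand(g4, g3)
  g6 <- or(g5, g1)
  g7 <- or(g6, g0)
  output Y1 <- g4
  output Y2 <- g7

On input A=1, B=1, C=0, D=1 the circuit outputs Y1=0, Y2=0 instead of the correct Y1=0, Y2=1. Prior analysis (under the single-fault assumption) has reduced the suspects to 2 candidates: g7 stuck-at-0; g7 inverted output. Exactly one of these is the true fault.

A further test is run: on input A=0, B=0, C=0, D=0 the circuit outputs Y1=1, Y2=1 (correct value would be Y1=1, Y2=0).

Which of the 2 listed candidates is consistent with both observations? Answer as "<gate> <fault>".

g7 inverted output

Evaluate each candidate on input A=0, B=0, C=0, D=0:
  g7 stuck-at-0: g0=0, g1=0, g2=0, g3=1, g4=1, g5=0, g6=0, g7=0 [stuck-at-0] → Y1=1, Y2=0 — eliminated
  g7 inverted output: g0=0, g1=0, g2=0, g3=1, g4=1, g5=0, g6=0, g7=1 [inverted output] → Y1=1, Y2=1 — matches
Only g7 inverted output reproduces the observed Y1=1, Y2=1.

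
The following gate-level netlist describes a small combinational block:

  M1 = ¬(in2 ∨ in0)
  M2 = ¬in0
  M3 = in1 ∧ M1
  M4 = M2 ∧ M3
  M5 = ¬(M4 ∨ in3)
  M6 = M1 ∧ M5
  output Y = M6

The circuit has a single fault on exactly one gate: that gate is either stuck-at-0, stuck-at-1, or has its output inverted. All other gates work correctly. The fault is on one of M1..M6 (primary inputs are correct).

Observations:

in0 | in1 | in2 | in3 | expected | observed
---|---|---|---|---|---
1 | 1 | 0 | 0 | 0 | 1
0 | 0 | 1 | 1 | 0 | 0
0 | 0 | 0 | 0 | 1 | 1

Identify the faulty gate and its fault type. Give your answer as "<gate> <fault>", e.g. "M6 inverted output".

Fault-free values for test 1 (in0=1, in1=1, in2=0, in3=0): M1=0, M2=0, M3=0, M4=0, M5=1, M6=0, giving Y=0. Observed 1.
Test 1: faults giving observed 1 are {M1 stuck-at-1, M1 inverted output, M6 stuck-at-1, M6 inverted output}.
Test 2 (in0=0, in1=0, in2=1, in3=1): fault-free M1=0, M2=1, M3=0, M4=0, M5=0, M6=0 → 0; observed 0. Eliminates M6 stuck-at-1, M6 inverted output.
Test 3 (in0=0, in1=0, in2=0, in3=0): fault-free M1=1, M2=1, M3=0, M4=0, M5=1, M6=1 → 1; observed 1. Eliminates M1 inverted output.
Only M1 stuck-at-1 is consistent with every test.

M1 stuck-at-1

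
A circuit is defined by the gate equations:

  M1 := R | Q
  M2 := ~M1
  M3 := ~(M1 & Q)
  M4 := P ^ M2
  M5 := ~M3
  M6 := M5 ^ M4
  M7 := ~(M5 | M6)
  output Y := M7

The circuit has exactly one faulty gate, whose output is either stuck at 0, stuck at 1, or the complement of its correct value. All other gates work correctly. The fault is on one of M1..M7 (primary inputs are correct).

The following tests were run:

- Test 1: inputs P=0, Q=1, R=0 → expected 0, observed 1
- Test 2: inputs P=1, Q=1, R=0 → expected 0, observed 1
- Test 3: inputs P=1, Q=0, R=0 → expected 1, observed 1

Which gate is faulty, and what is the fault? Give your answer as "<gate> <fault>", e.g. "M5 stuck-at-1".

Fault-free values for test 1 (P=0, Q=1, R=0): M1=1, M2=0, M3=0, M4=0, M5=1, M6=1, M7=0, giving Y=0. Observed 1.
Test 1: faults giving observed 1 are {M3 stuck-at-1, M3 inverted output, M5 stuck-at-0, M5 inverted output, M7 stuck-at-1, M7 inverted output}.
Test 2 (P=1, Q=1, R=0): fault-free M1=1, M2=0, M3=0, M4=1, M5=1, M6=0, M7=0 → 0; observed 1. Eliminates M3 stuck-at-1, M3 inverted output, M5 stuck-at-0, M5 inverted output.
Test 3 (P=1, Q=0, R=0): fault-free M1=0, M2=1, M3=1, M4=0, M5=0, M6=0, M7=1 → 1; observed 1. Eliminates M7 inverted output.
Only M7 stuck-at-1 is consistent with every test.

M7 stuck-at-1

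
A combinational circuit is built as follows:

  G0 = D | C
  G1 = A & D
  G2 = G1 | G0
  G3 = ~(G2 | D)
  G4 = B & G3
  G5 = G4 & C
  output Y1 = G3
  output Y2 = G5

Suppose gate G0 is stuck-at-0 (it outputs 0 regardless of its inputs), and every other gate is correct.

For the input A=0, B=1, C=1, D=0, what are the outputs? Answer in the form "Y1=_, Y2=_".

Y1=1, Y2=1

Propagate with G0 forced: G0=0 [stuck-at-0], G1=0, G2=0, G3=1, G4=1, G5=1.
So the outputs are Y1=1, Y2=1. (Without the fault they would be Y1=0, Y2=0.)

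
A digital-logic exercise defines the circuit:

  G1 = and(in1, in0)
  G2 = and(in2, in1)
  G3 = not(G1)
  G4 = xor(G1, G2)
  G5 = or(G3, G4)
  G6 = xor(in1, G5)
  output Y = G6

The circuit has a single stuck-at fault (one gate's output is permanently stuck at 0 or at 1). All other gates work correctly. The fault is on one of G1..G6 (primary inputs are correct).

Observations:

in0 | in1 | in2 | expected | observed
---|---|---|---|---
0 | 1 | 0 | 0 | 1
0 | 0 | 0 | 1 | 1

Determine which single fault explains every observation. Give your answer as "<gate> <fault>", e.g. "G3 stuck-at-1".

Fault-free values for test 1 (in0=0, in1=1, in2=0): G1=0, G2=0, G3=1, G4=0, G5=1, G6=0, giving Y=0. Observed 1.
Test 1: faults giving observed 1 are {G3 stuck-at-0, G5 stuck-at-0, G6 stuck-at-1}.
Test 2 (in0=0, in1=0, in2=0): fault-free G1=0, G2=0, G3=1, G4=0, G5=1, G6=1 → 1; observed 1. Eliminates G3 stuck-at-0, G5 stuck-at-0.
Only G6 stuck-at-1 is consistent with every test.

G6 stuck-at-1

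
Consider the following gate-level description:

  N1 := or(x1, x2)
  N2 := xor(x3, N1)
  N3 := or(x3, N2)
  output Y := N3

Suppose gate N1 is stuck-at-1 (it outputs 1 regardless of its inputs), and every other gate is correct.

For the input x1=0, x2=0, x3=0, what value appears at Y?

Propagate with N1 forced: N1=1 [stuck-at-1], N2=1, N3=1.
So Y = 1. (Without the fault it would be 0.)

1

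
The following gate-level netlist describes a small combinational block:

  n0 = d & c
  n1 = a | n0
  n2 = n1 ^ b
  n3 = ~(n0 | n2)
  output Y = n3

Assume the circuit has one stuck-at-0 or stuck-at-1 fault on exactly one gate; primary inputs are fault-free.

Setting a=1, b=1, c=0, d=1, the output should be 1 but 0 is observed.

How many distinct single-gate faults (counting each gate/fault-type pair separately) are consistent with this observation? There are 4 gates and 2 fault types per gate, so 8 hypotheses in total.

Fault-free: n0=0, n1=1, n2=0, n3=1 → 1. Observed 0.
  n0 stuck-at-0: output 1 ✗
  n0 stuck-at-1: output 0 ✓
  n1 stuck-at-0: output 0 ✓
  n1 stuck-at-1: output 1 ✗
  n2 stuck-at-0: output 1 ✗
  n2 stuck-at-1: output 0 ✓
  n3 stuck-at-0: output 0 ✓
  n3 stuck-at-1: output 1 ✗
Consistent faults: {n0 stuck-at-1, n1 stuck-at-0, n2 stuck-at-1, n3 stuck-at-0} — 4 in all.

4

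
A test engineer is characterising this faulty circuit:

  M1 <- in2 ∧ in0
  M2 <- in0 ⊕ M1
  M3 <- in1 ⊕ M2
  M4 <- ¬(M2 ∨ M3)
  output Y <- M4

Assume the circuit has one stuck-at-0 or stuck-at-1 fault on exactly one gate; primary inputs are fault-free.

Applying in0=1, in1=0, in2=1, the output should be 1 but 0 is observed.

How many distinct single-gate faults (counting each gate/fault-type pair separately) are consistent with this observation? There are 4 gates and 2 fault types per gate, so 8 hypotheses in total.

4

Fault-free: M1=1, M2=0, M3=0, M4=1 → 1. Observed 0.
  M1 stuck-at-0: output 0 ✓
  M1 stuck-at-1: output 1 ✗
  M2 stuck-at-0: output 1 ✗
  M2 stuck-at-1: output 0 ✓
  M3 stuck-at-0: output 1 ✗
  M3 stuck-at-1: output 0 ✓
  M4 stuck-at-0: output 0 ✓
  M4 stuck-at-1: output 1 ✗
Consistent faults: {M1 stuck-at-0, M2 stuck-at-1, M3 stuck-at-1, M4 stuck-at-0} — 4 in all.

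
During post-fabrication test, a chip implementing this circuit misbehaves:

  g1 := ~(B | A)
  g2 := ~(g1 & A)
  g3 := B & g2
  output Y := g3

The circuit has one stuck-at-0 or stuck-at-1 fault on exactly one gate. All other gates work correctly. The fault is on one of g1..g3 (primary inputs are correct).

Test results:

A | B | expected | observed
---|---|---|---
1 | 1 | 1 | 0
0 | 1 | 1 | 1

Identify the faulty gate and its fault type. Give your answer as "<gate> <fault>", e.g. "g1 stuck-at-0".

g1 stuck-at-1

Fault-free values for test 1 (A=1, B=1): g1=0, g2=1, g3=1, giving Y=1. Observed 0.
Test 1: faults giving observed 0 are {g1 stuck-at-1, g2 stuck-at-0, g3 stuck-at-0}.
Test 2 (A=0, B=1): fault-free g1=0, g2=1, g3=1 → 1; observed 1. Eliminates g2 stuck-at-0, g3 stuck-at-0.
Only g1 stuck-at-1 is consistent with every test.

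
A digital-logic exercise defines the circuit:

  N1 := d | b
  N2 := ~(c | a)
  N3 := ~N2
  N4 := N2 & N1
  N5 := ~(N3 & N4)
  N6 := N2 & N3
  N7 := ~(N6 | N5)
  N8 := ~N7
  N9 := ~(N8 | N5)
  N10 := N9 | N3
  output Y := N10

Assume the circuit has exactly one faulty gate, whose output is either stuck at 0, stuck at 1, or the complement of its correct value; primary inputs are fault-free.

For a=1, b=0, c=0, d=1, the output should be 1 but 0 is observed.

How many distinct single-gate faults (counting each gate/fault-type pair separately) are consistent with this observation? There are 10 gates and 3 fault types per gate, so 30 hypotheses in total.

6

Fault-free: N1=1, N2=0, N3=1, N4=0, N5=1, N6=0, N7=0, N8=1, N9=0, N10=1 → 1. Observed 0.
  N1: none of the 3 fault types match ✗
  N2: stuck-at-1, inverted output ✓; others ✗
  N3: stuck-at-0, inverted output ✓; others ✗
  N4: none of the 3 fault types match ✗
  N5: none of the 3 fault types match ✗
  N6: none of the 3 fault types match ✗
  N7: none of the 3 fault types match ✗
  N8: none of the 3 fault types match ✗
  N9: none of the 3 fault types match ✗
  N10: stuck-at-0, inverted output ✓; others ✗
Consistent faults: {N2 stuck-at-1, N2 inverted output, N3 stuck-at-0, N3 inverted output, N10 stuck-at-0, N10 inverted output} — 6 in all.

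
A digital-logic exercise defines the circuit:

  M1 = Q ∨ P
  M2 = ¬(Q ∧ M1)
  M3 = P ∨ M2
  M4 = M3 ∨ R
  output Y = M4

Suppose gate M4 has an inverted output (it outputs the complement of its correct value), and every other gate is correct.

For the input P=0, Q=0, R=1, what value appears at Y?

0

Propagate with M4 forced: M1=0, M2=1, M3=1, M4=0 [inverted output].
So Y = 0. (Without the fault it would be 1.)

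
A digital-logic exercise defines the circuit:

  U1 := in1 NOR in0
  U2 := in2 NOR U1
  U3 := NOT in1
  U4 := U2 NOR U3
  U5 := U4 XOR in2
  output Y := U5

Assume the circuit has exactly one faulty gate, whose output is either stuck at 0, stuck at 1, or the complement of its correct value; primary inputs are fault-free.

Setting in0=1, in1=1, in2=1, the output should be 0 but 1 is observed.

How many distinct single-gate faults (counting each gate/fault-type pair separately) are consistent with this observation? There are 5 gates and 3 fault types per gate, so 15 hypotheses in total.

8

Fault-free: U1=0, U2=0, U3=0, U4=1, U5=0 → 0. Observed 1.
  U1: none of the 3 fault types match ✗
  U2: stuck-at-1, inverted output ✓; others ✗
  U3: stuck-at-1, inverted output ✓; others ✗
  U4: stuck-at-0, inverted output ✓; others ✗
  U5: stuck-at-1, inverted output ✓; others ✗
Consistent faults: {U2 stuck-at-1, U2 inverted output, U3 stuck-at-1, U3 inverted output, U4 stuck-at-0, U4 inverted output, U5 stuck-at-1, U5 inverted output} — 8 in all.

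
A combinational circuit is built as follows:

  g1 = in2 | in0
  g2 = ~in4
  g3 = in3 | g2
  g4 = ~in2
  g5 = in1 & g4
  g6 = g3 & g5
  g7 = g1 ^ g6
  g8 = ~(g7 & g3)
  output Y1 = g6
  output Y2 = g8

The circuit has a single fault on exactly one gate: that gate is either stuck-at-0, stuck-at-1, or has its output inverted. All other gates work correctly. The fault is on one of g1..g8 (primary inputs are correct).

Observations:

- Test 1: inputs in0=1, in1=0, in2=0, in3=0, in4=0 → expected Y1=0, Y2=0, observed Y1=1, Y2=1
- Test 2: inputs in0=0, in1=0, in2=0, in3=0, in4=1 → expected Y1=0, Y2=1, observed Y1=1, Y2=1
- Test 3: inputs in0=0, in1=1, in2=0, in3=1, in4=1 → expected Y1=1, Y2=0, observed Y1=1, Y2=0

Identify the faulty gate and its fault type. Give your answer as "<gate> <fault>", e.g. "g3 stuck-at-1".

Fault-free values for test 1 (in0=1, in1=0, in2=0, in3=0, in4=0): g1=1, g2=1, g3=1, g4=1, g5=0, g6=0, g7=1, g8=0, giving Y1=0, Y2=0. Observed Y1=1, Y2=1.
Test 1: faults giving observed Y1=1, Y2=1 are {g5 stuck-at-1, g5 inverted output, g6 stuck-at-1, g6 inverted output}.
Test 2 (in0=0, in1=0, in2=0, in3=0, in4=1): fault-free g1=0, g2=0, g3=0, g4=1, g5=0, g6=0, g7=0, g8=1 → Y1=0, Y2=1; observed Y1=1, Y2=1. Eliminates g5 stuck-at-1, g5 inverted output.
Test 3 (in0=0, in1=1, in2=0, in3=1, in4=1): fault-free g1=0, g2=0, g3=1, g4=1, g5=1, g6=1, g7=1, g8=0 → Y1=1, Y2=0; observed Y1=1, Y2=0. Eliminates g6 inverted output.
Only g6 stuck-at-1 is consistent with every test.

g6 stuck-at-1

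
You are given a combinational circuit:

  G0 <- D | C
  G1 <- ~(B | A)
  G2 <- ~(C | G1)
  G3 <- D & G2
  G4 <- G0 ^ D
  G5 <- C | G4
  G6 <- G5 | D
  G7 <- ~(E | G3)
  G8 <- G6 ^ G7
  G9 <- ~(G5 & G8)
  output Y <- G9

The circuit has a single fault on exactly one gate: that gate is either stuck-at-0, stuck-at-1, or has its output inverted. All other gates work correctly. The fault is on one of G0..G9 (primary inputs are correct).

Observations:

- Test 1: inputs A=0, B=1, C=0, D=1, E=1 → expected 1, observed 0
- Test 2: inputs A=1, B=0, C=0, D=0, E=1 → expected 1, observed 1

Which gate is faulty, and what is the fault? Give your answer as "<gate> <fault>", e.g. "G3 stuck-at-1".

Fault-free values for test 1 (A=0, B=1, C=0, D=1, E=1): G0=1, G1=0, G2=1, G3=1, G4=0, G5=0, G6=1, G7=0, G8=1, G9=1, giving Y=1. Observed 0.
Test 1: faults giving observed 0 are {G0 stuck-at-0, G0 inverted output, G4 stuck-at-1, G4 inverted output, G5 stuck-at-1, G5 inverted output, G9 stuck-at-0, G9 inverted output}.
Test 2 (A=1, B=0, C=0, D=0, E=1): fault-free G0=0, G1=0, G2=1, G3=0, G4=0, G5=0, G6=0, G7=0, G8=0, G9=1 → 1; observed 1. Eliminates G0 inverted output, G4 stuck-at-1, G4 inverted output, G5 stuck-at-1, G5 inverted output, G9 stuck-at-0, G9 inverted output.
Only G0 stuck-at-0 is consistent with every test.

G0 stuck-at-0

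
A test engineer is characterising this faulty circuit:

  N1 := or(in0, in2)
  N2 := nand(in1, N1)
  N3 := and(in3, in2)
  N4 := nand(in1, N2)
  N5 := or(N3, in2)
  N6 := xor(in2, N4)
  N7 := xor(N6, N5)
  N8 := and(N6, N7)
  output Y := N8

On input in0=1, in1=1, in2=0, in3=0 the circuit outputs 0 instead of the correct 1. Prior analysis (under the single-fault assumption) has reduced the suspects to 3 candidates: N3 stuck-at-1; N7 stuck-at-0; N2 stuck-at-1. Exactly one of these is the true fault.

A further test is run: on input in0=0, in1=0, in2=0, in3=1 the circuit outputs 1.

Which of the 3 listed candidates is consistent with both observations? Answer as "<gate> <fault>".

Evaluate each candidate on input in0=0, in1=0, in2=0, in3=1:
  N3 stuck-at-1: N1=0, N2=1, N3=1 [stuck-at-1], N4=1, N5=1, N6=1, N7=0, N8=0 → 0 — eliminated
  N7 stuck-at-0: N1=0, N2=1, N3=0, N4=1, N5=0, N6=1, N7=0 [stuck-at-0], N8=0 → 0 — eliminated
  N2 stuck-at-1: N1=0, N2=1 [stuck-at-1], N3=0, N4=1, N5=0, N6=1, N7=1, N8=1 → 1 — matches
Only N2 stuck-at-1 reproduces the observed 1.

N2 stuck-at-1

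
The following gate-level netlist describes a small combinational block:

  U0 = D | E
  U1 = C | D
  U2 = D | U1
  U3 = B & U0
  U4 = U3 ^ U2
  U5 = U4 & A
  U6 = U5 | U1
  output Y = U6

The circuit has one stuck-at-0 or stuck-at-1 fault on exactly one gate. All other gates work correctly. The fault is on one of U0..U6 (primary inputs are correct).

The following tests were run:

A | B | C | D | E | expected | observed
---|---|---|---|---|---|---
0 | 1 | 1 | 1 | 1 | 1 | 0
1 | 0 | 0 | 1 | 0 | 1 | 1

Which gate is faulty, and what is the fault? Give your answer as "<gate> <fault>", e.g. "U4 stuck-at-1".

U1 stuck-at-0

Fault-free values for test 1 (A=0, B=1, C=1, D=1, E=1): U0=1, U1=1, U2=1, U3=1, U4=0, U5=0, U6=1, giving Y=1. Observed 0.
Test 1: faults giving observed 0 are {U1 stuck-at-0, U6 stuck-at-0}.
Test 2 (A=1, B=0, C=0, D=1, E=0): fault-free U0=1, U1=1, U2=1, U3=0, U4=1, U5=1, U6=1 → 1; observed 1. Eliminates U6 stuck-at-0.
Only U1 stuck-at-0 is consistent with every test.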